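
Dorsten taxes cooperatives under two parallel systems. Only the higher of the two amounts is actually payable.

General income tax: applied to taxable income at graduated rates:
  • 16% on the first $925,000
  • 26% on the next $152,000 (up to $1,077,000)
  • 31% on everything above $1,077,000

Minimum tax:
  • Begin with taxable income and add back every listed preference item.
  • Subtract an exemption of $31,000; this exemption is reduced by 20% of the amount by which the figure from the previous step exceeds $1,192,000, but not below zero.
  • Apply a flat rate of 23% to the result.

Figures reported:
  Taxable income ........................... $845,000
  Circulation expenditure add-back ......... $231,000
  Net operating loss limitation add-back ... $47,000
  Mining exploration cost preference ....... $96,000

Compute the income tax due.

$274,482

General income tax:
  $845,000 × 16% = $135,200

Minimum tax:
  Adjusted income: $845,000 + $231,000 + $47,000 + $96,000 = $1,219,000
  Exemption: $31,000 − 20% × ($1,219,000 − $1,192,000) = $31,000 − $5,400 = $25,600
  Base: $1,219,000 − $25,600 = $1,193,400
  $1,193,400 × 23% = $274,482

$274,482 > $135,200, so the minimum tax is the binding amount.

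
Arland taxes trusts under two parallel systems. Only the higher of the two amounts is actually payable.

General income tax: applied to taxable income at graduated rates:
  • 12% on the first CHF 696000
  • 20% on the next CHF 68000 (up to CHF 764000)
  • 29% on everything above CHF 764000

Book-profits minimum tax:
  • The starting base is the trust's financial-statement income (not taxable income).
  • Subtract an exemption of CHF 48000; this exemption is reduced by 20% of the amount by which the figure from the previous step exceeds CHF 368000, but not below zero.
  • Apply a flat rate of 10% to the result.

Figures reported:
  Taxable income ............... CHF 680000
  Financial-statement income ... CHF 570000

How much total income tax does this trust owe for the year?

Book-profits minimum tax:
  Base (financial-statement income): CHF 570000
  Exemption: CHF 48000 − 20% × (CHF 570000 − CHF 368000) = CHF 48000 − CHF 40400 = CHF 7600
  Base: CHF 570000 − CHF 7600 = CHF 562400
  CHF 562400 × 10% = CHF 56240

General income tax:
  CHF 680000 × 12% = CHF 81600

CHF 81600 > CHF 56240, so the general income tax governs.

CHF 81600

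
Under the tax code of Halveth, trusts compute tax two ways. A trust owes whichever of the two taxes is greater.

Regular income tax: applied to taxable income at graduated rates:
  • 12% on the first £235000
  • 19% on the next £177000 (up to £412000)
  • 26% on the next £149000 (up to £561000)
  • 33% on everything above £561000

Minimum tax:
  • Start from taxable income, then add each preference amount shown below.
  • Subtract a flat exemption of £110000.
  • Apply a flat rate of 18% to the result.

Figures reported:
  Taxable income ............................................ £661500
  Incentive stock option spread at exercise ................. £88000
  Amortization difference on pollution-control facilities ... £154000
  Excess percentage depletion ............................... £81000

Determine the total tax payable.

Minimum tax:
  Adjusted income: £661500 + £88000 + £154000 + £81000 = £984500
  Less exemption £110000 → base £874500
  £874500 × 18% = £157410

Regular income tax:
  £235000 × 12% = £28200
  £177000 × 19% = £33630
  £149000 × 26% = £38740
  £100500 × 33% = £33165
  → £133735

£157410 > £133735, so the minimum tax is the binding amount.

£157410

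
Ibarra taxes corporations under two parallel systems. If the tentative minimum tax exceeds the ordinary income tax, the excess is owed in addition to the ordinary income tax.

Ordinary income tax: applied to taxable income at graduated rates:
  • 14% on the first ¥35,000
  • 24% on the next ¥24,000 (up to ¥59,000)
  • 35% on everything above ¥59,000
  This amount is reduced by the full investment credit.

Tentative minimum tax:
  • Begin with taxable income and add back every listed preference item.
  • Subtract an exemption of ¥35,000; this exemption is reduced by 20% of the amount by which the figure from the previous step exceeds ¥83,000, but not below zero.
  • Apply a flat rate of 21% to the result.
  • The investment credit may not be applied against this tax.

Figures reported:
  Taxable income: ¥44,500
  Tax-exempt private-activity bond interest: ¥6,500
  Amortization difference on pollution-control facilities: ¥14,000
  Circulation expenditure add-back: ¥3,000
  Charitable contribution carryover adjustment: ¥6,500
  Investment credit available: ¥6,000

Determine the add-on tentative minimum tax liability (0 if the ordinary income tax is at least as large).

¥7,115

Ordinary income tax:
  ¥35,000 × 14% = ¥4,900
  ¥9,500 × 24% = ¥2,280
  → ¥7,180
  Less investment credit ¥6,000 → ¥1,180

Tentative minimum tax:
  Adjusted income: ¥44,500 + ¥6,500 + ¥14,000 + ¥3,000 + ¥6,500 = ¥74,500
  Exemption: ¥74,500 ≤ ¥83,000, so full ¥35,000 applies
  Base: ¥74,500 − ¥35,000 = ¥39,500
  ¥39,500 × 21% = ¥8,295

Excess of tentative minimum tax over ordinary income tax: ¥8,295 − ¥1,180 = ¥7,115.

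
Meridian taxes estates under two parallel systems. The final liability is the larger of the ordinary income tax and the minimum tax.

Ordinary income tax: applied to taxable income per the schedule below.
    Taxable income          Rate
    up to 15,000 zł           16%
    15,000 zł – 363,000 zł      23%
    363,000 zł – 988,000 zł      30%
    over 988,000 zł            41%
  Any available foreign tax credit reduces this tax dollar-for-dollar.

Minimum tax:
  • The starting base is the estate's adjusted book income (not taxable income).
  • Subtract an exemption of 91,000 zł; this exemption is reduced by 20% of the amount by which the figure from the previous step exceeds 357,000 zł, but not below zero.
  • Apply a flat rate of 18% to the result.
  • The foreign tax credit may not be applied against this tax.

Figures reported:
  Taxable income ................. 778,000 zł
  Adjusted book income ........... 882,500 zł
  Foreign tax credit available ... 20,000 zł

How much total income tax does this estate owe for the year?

Minimum tax:
  Base (adjusted book income): 882,500 zł
  Exemption: 20% × (882,500 zł − 357,000 zł) = 105,100 zł ≥ 91,000 zł, so the exemption is fully phased out
  Base: 882,500 zł − 0 zł = 882,500 zł
  882,500 zł × 18% = 158,850 zł

Ordinary income tax:
  15,000 zł × 16% = 2,400 zł
  348,000 zł × 23% = 80,040 zł
  415,000 zł × 30% = 124,500 zł
  → 206,940 zł
  Less foreign tax credit 20,000 zł → 186,940 zł

186,940 zł > 158,850 zł, so the ordinary income tax governs.

186,940 zł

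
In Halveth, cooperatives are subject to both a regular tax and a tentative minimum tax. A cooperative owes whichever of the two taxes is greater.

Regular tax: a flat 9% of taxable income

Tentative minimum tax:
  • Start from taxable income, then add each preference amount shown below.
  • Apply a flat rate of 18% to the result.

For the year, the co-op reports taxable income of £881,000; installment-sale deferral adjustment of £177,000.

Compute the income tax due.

£190,440

Regular tax:
  £881,000 × 9% = £79,290

Tentative minimum tax:
  Adjusted income: £881,000 + £177,000 = £1,058,000
  £1,058,000 × 18% = £190,440

£190,440 > £79,290, so the tentative minimum tax is the binding amount.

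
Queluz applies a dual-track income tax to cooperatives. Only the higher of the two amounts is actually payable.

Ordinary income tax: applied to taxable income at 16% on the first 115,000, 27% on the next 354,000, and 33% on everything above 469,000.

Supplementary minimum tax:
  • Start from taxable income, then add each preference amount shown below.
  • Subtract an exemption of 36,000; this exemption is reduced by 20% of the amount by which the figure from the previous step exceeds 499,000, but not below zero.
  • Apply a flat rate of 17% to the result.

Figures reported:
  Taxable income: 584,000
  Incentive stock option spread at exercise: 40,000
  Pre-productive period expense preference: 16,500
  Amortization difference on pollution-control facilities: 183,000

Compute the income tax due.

151,930

Supplementary minimum tax:
  Adjusted income: 584,000 + 40,000 + 16,500 + 183,000 = 823,500
  Exemption: 20% × (823,500 − 499,000) = 64,900 ≥ 36,000, so the exemption is fully phased out
  Base: 823,500 − 0 = 823,500
  823,500 × 17% = 139,995

Ordinary income tax:
  115,000 × 16% = 18,400
  354,000 × 27% = 95,580
  115,000 × 33% = 37,950
  → 151,930

151,930 > 139,995, so the ordinary income tax governs.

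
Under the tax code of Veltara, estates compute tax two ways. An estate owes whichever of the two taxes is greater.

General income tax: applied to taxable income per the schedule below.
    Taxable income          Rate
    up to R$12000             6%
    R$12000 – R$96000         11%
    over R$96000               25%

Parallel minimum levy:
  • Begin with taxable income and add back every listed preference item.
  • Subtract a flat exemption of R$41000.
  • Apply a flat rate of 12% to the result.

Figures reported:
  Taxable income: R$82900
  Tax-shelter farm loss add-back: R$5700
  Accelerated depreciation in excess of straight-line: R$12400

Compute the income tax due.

R$8519

Parallel minimum levy:
  Adjusted income: R$82900 + R$5700 + R$12400 = R$101000
  Less exemption R$41000 → base R$60000
  R$60000 × 12% = R$7200

General income tax:
  R$12000 × 6% = R$720
  R$70900 × 11% = R$7799
  → R$8519

R$8519 > R$7200, so the general income tax governs.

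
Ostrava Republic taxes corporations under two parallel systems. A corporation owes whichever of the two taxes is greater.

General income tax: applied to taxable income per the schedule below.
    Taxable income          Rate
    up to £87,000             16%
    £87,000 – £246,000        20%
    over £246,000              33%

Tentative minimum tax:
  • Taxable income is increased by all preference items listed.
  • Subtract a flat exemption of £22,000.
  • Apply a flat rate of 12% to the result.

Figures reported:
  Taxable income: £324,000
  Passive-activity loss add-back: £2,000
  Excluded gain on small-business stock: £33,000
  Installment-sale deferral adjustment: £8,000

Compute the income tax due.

£71,460

General income tax:
  £87,000 × 16% = £13,920
  £159,000 × 20% = £31,800
  £78,000 × 33% = £25,740
  → £71,460

Tentative minimum tax:
  Adjusted income: £324,000 + £2,000 + £33,000 + £8,000 = £367,000
  Less exemption £22,000 → base £345,000
  £345,000 × 12% = £41,400

£71,460 > £41,400, so the general income tax governs.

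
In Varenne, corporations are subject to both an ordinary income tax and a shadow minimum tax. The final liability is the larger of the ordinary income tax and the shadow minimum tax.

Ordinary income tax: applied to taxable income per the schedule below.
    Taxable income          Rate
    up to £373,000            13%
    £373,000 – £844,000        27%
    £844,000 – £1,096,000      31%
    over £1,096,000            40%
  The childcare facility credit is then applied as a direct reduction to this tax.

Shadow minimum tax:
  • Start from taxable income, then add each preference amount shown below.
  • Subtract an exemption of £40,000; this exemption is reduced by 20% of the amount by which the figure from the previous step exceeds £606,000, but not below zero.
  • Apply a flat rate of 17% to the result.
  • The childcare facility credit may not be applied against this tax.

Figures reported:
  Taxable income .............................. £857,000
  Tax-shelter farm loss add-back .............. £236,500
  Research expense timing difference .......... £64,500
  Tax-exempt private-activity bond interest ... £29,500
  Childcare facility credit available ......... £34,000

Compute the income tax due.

Ordinary income tax:
  £373,000 × 13% = £48,490
  £471,000 × 27% = £127,170
  £13,000 × 31% = £4,030
  → £179,690
  Less childcare facility credit £34,000 → £145,690

Shadow minimum tax:
  Adjusted income: £857,000 + £236,500 + £64,500 + £29,500 = £1,187,500
  Exemption: 20% × (£1,187,500 − £606,000) = £116,300 ≥ £40,000, so the exemption is fully phased out
  Base: £1,187,500 − £0 = £1,187,500
  £1,187,500 × 17% = £201,875

£201,875 > £145,690, so the shadow minimum tax is the binding amount.

£201,875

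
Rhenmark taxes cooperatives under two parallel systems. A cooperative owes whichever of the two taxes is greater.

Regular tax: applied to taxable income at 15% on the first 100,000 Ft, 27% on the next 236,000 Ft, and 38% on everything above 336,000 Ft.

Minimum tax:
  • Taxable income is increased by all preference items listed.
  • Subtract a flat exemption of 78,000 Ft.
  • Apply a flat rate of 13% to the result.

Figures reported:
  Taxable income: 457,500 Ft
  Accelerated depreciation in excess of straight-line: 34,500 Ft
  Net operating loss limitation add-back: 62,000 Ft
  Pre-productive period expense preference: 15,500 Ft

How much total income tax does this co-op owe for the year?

124,890 Ft

Regular tax:
  100,000 Ft × 15% = 15,000 Ft
  236,000 Ft × 27% = 63,720 Ft
  121,500 Ft × 38% = 46,170 Ft
  → 124,890 Ft

Minimum tax:
  Adjusted income: 457,500 Ft + 34,500 Ft + 62,000 Ft + 15,500 Ft = 569,500 Ft
  Less exemption 78,000 Ft → base 491,500 Ft
  491,500 Ft × 13% = 63,895 Ft

124,890 Ft > 63,895 Ft, so the regular tax governs.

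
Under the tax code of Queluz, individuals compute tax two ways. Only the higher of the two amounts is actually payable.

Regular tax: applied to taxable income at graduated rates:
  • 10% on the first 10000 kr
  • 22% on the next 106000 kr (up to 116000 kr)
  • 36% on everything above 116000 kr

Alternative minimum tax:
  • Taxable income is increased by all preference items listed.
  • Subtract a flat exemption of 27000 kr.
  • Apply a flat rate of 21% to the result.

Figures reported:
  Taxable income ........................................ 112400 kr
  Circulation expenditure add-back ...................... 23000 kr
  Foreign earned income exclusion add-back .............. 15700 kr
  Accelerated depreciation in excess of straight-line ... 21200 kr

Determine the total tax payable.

Regular tax:
  10000 kr × 10% = 1000 kr
  102400 kr × 22% = 22528 kr
  → 23528 kr

Alternative minimum tax:
  Adjusted income: 112400 kr + 23000 kr + 15700 kr + 21200 kr = 172300 kr
  Less exemption 27000 kr → base 145300 kr
  145300 kr × 21% = 30513 kr

30513 kr > 23528 kr, so the alternative minimum tax is the binding amount.

30513 kr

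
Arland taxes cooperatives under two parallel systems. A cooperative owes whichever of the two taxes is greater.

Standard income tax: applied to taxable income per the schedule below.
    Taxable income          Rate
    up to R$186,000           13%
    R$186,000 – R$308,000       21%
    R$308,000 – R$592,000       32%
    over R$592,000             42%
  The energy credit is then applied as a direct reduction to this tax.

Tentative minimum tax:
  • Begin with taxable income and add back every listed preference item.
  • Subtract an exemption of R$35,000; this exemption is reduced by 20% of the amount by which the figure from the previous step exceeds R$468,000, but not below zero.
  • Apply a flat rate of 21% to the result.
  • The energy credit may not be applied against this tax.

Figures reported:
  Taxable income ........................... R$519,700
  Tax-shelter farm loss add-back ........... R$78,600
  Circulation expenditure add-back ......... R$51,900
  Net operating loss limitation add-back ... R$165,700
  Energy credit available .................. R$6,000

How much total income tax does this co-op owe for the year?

Standard income tax:
  R$186,000 × 13% = R$24,180
  R$122,000 × 21% = R$25,620
  R$211,700 × 32% = R$67,744
  → R$117,544
  Less energy credit R$6,000 → R$111,544

Tentative minimum tax:
  Adjusted income: R$519,700 + R$78,600 + R$51,900 + R$165,700 = R$815,900
  Exemption: 20% × (R$815,900 − R$468,000) = R$69,580 ≥ R$35,000, so the exemption is fully phased out
  Base: R$815,900 − R$0 = R$815,900
  R$815,900 × 21% = R$171,339

R$171,339 > R$111,544, so the tentative minimum tax is the binding amount.

R$171,339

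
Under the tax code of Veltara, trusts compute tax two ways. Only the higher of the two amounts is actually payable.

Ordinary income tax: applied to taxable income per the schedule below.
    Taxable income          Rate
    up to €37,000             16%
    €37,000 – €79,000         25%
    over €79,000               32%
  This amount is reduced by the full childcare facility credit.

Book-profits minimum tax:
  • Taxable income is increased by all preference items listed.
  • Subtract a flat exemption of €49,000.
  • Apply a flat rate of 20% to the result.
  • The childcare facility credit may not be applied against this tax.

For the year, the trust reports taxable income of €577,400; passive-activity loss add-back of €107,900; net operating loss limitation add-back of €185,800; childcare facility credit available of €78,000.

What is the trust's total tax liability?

Ordinary income tax:
  €37,000 × 16% = €5,920
  €42,000 × 25% = €10,500
  €498,400 × 32% = €159,488
  → €175,908
  Less childcare facility credit €78,000 → €97,908

Book-profits minimum tax:
  Adjusted income: €577,400 + €107,900 + €185,800 = €871,100
  Less exemption €49,000 → base €822,100
  €822,100 × 20% = €164,420

€164,420 > €97,908, so the book-profits minimum tax is the binding amount.

€164,420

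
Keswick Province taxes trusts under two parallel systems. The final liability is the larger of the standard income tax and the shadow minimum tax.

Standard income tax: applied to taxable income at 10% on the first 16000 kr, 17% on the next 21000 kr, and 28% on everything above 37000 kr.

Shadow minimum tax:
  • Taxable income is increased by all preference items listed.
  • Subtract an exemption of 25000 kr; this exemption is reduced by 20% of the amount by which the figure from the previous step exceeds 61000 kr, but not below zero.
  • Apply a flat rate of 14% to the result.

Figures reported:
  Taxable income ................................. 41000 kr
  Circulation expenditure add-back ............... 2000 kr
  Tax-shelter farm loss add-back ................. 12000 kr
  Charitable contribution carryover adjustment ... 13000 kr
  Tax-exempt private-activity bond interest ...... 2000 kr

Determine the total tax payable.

6552 kr

Shadow minimum tax:
  Adjusted income: 41000 kr + 2000 kr + 12000 kr + 13000 kr + 2000 kr = 70000 kr
  Exemption: 25000 kr − 20% × (70000 kr − 61000 kr) = 25000 kr − 1800 kr = 23200 kr
  Base: 70000 kr − 23200 kr = 46800 kr
  46800 kr × 14% = 6552 kr

Standard income tax:
  16000 kr × 10% = 1600 kr
  21000 kr × 17% = 3570 kr
  4000 kr × 28% = 1120 kr
  → 6290 kr

6552 kr > 6290 kr, so the shadow minimum tax is the binding amount.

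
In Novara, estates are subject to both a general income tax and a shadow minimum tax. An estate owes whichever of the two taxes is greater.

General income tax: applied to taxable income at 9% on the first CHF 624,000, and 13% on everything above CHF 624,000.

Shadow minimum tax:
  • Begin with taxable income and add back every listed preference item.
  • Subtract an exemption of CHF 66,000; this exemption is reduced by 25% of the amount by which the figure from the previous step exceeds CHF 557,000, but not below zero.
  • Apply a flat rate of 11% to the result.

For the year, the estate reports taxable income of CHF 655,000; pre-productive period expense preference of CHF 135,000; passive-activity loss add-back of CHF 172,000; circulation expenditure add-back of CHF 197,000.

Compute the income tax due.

CHF 127,490

Shadow minimum tax:
  Adjusted income: CHF 655,000 + CHF 135,000 + CHF 172,000 + CHF 197,000 = CHF 1,159,000
  Exemption: 25% × (CHF 1,159,000 − CHF 557,000) = CHF 150,500 ≥ CHF 66,000, so the exemption is fully phased out
  Base: CHF 1,159,000 − CHF 0 = CHF 1,159,000
  CHF 1,159,000 × 11% = CHF 127,490

General income tax:
  CHF 624,000 × 9% = CHF 56,160
  CHF 31,000 × 13% = CHF 4,030
  → CHF 60,190

CHF 127,490 > CHF 60,190, so the shadow minimum tax is the binding amount.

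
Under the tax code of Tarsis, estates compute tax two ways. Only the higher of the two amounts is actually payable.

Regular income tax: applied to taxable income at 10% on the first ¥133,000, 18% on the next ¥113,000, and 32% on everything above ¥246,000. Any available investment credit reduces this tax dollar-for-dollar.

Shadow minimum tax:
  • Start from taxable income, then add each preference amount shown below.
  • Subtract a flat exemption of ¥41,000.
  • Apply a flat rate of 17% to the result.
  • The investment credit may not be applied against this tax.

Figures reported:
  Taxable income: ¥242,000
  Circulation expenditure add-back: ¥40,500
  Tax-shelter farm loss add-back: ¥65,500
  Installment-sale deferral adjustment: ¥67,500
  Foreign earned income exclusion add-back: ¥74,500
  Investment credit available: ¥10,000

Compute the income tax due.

¥76,330

Shadow minimum tax:
  Adjusted income: ¥242,000 + ¥40,500 + ¥65,500 + ¥67,500 + ¥74,500 = ¥490,000
  Less exemption ¥41,000 → base ¥449,000
  ¥449,000 × 17% = ¥76,330

Regular income tax:
  ¥133,000 × 10% = ¥13,300
  ¥109,000 × 18% = ¥19,620
  → ¥32,920
  Less investment credit ¥10,000 → ¥22,920

¥76,330 > ¥22,920, so the shadow minimum tax is the binding amount.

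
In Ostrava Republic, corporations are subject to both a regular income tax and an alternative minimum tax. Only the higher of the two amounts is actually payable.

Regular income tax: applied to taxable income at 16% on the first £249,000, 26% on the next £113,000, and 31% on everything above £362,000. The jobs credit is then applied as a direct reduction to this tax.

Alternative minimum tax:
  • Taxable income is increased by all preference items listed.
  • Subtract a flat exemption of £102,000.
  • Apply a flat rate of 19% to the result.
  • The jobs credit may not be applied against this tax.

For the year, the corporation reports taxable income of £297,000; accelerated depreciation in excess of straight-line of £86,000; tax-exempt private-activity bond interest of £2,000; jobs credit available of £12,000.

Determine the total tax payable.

Alternative minimum tax:
  Adjusted income: £297,000 + £86,000 + £2,000 = £385,000
  Less exemption £102,000 → base £283,000
  £283,000 × 19% = £53,770

Regular income tax:
  £249,000 × 16% = £39,840
  £48,000 × 26% = £12,480
  → £52,320
  Less jobs credit £12,000 → £40,320

£53,770 > £40,320, so the alternative minimum tax is the binding amount.

£53,770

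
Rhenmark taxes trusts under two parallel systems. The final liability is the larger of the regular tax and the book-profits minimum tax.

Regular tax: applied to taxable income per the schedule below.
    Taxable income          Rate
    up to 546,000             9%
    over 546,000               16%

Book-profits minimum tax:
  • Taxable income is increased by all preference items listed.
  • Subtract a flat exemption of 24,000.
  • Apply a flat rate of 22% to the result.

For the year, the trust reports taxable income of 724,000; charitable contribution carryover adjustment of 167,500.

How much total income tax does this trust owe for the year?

Book-profits minimum tax:
  Adjusted income: 724,000 + 167,500 = 891,500
  Less exemption 24,000 → base 867,500
  867,500 × 22% = 190,850

Regular tax:
  546,000 × 9% = 49,140
  178,000 × 16% = 28,480
  → 77,620

190,850 > 77,620, so the book-profits minimum tax is the binding amount.

190,850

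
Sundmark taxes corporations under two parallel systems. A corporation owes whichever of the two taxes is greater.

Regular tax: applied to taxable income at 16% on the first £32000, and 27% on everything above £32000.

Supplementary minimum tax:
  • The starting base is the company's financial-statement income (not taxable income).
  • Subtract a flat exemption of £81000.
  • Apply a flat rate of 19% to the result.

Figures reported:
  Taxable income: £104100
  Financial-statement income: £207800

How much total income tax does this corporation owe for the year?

Regular tax:
  £32000 × 16% = £5120
  £72100 × 27% = £19467
  → £24587

Supplementary minimum tax:
  Base (financial-statement income): £207800
  Less exemption £81000 → base £126800
  £126800 × 19% = £24092

£24587 > £24092, so the regular tax governs.

£24587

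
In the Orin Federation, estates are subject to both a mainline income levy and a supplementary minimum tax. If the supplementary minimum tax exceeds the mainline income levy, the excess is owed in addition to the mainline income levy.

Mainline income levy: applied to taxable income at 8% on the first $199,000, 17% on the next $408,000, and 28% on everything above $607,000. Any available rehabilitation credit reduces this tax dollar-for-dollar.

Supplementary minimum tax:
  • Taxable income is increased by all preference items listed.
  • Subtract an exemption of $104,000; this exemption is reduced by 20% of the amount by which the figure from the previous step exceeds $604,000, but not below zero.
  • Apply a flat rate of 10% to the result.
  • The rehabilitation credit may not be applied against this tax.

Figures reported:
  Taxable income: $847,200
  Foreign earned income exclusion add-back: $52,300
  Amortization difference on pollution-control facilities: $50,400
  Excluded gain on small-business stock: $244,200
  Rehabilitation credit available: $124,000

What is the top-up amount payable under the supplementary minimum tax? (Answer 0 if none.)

Mainline income levy:
  $199,000 × 8% = $15,920
  $408,000 × 17% = $69,360
  $240,200 × 28% = $67,256
  → $152,536
  Less rehabilitation credit $124,000 → $28,536

Supplementary minimum tax:
  Adjusted income: $847,200 + $52,300 + $50,400 + $244,200 = $1,194,100
  Exemption: 20% × ($1,194,100 − $604,000) = $118,020 ≥ $104,000, so the exemption is fully phased out
  Base: $1,194,100 − $0 = $1,194,100
  $1,194,100 × 10% = $119,410

Excess of supplementary minimum tax over mainline income levy: $119,410 − $28,536 = $90,874.

$90,874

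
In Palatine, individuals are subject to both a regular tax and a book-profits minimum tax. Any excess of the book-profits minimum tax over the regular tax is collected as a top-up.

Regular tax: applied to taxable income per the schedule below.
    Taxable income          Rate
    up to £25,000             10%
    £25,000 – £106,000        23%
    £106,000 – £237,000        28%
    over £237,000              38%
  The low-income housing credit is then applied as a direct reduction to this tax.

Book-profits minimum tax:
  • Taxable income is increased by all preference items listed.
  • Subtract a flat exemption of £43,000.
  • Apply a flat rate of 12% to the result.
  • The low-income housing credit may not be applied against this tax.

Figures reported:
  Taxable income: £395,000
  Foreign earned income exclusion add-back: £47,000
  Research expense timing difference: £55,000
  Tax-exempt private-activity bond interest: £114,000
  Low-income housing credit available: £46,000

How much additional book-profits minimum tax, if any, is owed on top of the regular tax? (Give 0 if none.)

Book-profits minimum tax:
  Adjusted income: £395,000 + £47,000 + £55,000 + £114,000 = £611,000
  Less exemption £43,000 → base £568,000
  £568,000 × 12% = £68,160

Regular tax:
  £25,000 × 10% = £2,500
  £81,000 × 23% = £18,630
  £131,000 × 28% = £36,680
  £158,000 × 38% = £60,040
  → £117,850
  Less low-income housing credit £46,000 → £71,850

£68,160 ≤ £71,850, so no add-on is due.

£0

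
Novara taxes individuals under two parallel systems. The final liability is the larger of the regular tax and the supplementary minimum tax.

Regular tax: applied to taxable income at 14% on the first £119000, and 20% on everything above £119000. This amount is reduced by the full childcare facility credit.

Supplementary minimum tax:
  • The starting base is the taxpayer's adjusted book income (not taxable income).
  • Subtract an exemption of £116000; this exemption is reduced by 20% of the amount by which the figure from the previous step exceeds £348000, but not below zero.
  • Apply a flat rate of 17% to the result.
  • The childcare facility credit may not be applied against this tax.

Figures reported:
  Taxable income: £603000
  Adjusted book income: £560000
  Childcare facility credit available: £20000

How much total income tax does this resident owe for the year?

£93460

Supplementary minimum tax:
  Base (adjusted book income): £560000
  Exemption: £116000 − 20% × (£560000 − £348000) = £116000 − £42400 = £73600
  Base: £560000 − £73600 = £486400
  £486400 × 17% = £82688

Regular tax:
  £119000 × 14% = £16660
  £484000 × 20% = £96800
  → £113460
  Less childcare facility credit £20000 → £93460

£93460 > £82688, so the regular tax governs.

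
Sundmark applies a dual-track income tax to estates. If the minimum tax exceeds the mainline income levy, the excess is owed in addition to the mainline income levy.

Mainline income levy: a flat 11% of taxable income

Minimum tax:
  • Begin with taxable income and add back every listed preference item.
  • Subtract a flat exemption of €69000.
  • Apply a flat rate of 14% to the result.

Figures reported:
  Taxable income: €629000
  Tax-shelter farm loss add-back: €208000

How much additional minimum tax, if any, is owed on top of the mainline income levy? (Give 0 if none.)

€38330

Minimum tax:
  Adjusted income: €629000 + €208000 = €837000
  Less exemption €69000 → base €768000
  €768000 × 14% = €107520

Mainline income levy:
  €629000 × 11% = €69190

Excess of minimum tax over mainline income levy: €107520 − €69190 = €38330.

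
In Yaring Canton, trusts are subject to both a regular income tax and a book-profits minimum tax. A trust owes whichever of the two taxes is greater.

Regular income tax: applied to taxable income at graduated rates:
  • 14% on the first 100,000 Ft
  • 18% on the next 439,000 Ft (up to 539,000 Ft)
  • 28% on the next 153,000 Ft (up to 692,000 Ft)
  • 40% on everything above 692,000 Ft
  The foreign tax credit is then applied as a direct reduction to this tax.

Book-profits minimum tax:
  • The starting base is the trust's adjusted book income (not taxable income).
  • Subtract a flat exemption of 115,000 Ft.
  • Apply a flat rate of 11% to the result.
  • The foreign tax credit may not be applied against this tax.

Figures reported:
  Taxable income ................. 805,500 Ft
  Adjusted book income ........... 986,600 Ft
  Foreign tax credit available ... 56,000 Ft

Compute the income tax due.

125,260 Ft

Book-profits minimum tax:
  Base (adjusted book income): 986,600 Ft
  Less exemption 115,000 Ft → base 871,600 Ft
  871,600 Ft × 11% = 95,876 Ft

Regular income tax:
  100,000 Ft × 14% = 14,000 Ft
  439,000 Ft × 18% = 79,020 Ft
  153,000 Ft × 28% = 42,840 Ft
  113,500 Ft × 40% = 45,400 Ft
  → 181,260 Ft
  Less foreign tax credit 56,000 Ft → 125,260 Ft

125,260 Ft > 95,876 Ft, so the regular income tax governs.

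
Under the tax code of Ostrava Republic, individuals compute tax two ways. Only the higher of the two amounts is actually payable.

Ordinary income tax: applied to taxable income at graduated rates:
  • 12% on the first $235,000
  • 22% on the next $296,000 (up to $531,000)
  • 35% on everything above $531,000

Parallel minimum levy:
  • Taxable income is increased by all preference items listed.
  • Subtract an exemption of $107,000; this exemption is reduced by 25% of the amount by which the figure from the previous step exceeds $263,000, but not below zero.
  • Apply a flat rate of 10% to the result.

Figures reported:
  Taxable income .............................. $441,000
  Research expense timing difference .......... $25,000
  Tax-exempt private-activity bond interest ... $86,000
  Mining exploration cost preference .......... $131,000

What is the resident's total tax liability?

Parallel minimum levy:
  Adjusted income: $441,000 + $25,000 + $86,000 + $131,000 = $683,000
  Exemption: $107,000 − 25% × ($683,000 − $263,000) = $107,000 − $105,000 = $2,000
  Base: $683,000 − $2,000 = $681,000
  $681,000 × 10% = $68,100

Ordinary income tax:
  $235,000 × 12% = $28,200
  $206,000 × 22% = $45,320
  → $73,520

$73,520 > $68,100, so the ordinary income tax governs.

$73,520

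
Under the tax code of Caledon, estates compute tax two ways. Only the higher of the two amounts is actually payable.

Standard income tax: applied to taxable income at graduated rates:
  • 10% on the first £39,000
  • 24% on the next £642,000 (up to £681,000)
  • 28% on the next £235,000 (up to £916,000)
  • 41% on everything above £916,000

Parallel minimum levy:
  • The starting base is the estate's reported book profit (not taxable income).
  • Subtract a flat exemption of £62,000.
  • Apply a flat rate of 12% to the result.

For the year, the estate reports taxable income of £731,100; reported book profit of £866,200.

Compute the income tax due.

Standard income tax:
  £39,000 × 10% = £3,900
  £642,000 × 24% = £154,080
  £50,100 × 28% = £14,028
  → £172,008

Parallel minimum levy:
  Base (reported book profit): £866,200
  Less exemption £62,000 → base £804,200
  £804,200 × 12% = £96,504

£172,008 > £96,504, so the standard income tax governs.

£172,008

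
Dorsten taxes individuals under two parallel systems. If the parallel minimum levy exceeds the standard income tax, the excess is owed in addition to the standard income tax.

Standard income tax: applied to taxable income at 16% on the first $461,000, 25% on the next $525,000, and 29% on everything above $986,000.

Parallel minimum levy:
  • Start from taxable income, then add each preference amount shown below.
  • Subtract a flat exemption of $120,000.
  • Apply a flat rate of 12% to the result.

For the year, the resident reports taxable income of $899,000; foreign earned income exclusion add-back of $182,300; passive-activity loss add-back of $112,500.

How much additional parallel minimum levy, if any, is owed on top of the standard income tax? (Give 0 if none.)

Parallel minimum levy:
  Adjusted income: $899,000 + $182,300 + $112,500 = $1,193,800
  Less exemption $120,000 → base $1,073,800
  $1,073,800 × 12% = $128,856

Standard income tax:
  $461,000 × 16% = $73,760
  $438,000 × 25% = $109,500
  → $183,260

$128,856 ≤ $183,260, so no add-on is due.

$0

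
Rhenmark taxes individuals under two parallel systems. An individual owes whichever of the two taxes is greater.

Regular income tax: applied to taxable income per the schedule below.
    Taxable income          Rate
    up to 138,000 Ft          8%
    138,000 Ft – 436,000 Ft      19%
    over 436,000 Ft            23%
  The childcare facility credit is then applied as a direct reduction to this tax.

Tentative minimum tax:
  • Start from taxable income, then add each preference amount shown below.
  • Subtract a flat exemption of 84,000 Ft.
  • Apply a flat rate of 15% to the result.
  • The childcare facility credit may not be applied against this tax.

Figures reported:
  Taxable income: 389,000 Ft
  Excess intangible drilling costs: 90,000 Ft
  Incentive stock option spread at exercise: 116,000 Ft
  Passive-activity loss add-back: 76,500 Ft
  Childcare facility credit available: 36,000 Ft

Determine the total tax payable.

88,125 Ft

Tentative minimum tax:
  Adjusted income: 389,000 Ft + 90,000 Ft + 116,000 Ft + 76,500 Ft = 671,500 Ft
  Less exemption 84,000 Ft → base 587,500 Ft
  587,500 Ft × 15% = 88,125 Ft

Regular income tax:
  138,000 Ft × 8% = 11,040 Ft
  251,000 Ft × 19% = 47,690 Ft
  → 58,730 Ft
  Less childcare facility credit 36,000 Ft → 22,730 Ft

88,125 Ft > 22,730 Ft, so the tentative minimum tax is the binding amount.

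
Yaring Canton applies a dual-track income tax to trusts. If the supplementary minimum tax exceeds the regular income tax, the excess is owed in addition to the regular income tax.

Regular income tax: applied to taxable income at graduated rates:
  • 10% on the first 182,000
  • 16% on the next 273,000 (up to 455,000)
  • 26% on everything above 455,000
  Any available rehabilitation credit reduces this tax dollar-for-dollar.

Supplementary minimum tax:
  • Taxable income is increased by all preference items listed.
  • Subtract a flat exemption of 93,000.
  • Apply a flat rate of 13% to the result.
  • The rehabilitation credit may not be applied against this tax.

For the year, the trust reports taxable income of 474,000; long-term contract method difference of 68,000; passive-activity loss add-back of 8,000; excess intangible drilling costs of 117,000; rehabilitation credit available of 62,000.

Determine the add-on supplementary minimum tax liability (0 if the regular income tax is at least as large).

Regular income tax:
  182,000 × 10% = 18,200
  273,000 × 16% = 43,680
  19,000 × 26% = 4,940
  → 66,820
  Less rehabilitation credit 62,000 → 4,820

Supplementary minimum tax:
  Adjusted income: 474,000 + 68,000 + 8,000 + 117,000 = 667,000
  Less exemption 93,000 → base 574,000
  574,000 × 13% = 74,620

Excess of supplementary minimum tax over regular income tax: 74,620 − 4,820 = 69,800.

69,800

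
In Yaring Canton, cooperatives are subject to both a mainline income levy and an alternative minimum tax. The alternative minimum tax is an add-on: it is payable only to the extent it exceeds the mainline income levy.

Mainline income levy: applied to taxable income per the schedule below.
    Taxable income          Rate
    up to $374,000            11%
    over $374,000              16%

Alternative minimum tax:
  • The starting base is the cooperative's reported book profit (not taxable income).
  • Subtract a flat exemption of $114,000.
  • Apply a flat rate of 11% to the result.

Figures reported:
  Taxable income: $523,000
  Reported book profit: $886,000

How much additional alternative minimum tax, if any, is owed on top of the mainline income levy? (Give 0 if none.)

$19,940

Mainline income levy:
  $374,000 × 11% = $41,140
  $149,000 × 16% = $23,840
  → $64,980

Alternative minimum tax:
  Base (reported book profit): $886,000
  Less exemption $114,000 → base $772,000
  $772,000 × 11% = $84,920

Excess of alternative minimum tax over mainline income levy: $84,920 − $64,980 = $19,940.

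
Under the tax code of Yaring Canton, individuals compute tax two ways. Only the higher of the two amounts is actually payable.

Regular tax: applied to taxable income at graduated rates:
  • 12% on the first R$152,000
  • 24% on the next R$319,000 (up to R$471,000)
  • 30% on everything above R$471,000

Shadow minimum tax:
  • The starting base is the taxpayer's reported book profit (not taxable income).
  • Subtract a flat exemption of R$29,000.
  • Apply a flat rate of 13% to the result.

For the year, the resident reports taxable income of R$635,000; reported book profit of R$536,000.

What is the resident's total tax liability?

R$144,000

Regular tax:
  R$152,000 × 12% = R$18,240
  R$319,000 × 24% = R$76,560
  R$164,000 × 30% = R$49,200
  → R$144,000

Shadow minimum tax:
  Base (reported book profit): R$536,000
  Less exemption R$29,000 → base R$507,000
  R$507,000 × 13% = R$65,910

R$144,000 > R$65,910, so the regular tax governs.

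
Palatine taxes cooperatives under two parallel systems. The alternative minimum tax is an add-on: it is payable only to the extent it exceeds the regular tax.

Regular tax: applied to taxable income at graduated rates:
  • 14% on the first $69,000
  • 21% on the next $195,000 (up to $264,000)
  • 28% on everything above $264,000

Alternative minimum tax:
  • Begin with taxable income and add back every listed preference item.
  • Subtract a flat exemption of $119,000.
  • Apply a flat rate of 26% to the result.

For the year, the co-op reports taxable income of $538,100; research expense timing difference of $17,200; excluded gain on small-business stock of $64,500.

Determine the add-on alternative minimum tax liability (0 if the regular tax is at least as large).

$2,850

Regular tax:
  $69,000 × 14% = $9,660
  $195,000 × 21% = $40,950
  $274,100 × 28% = $76,748
  → $127,358

Alternative minimum tax:
  Adjusted income: $538,100 + $17,200 + $64,500 = $619,800
  Less exemption $119,000 → base $500,800
  $500,800 × 26% = $130,208

Excess of alternative minimum tax over regular tax: $130,208 − $127,358 = $2,850.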